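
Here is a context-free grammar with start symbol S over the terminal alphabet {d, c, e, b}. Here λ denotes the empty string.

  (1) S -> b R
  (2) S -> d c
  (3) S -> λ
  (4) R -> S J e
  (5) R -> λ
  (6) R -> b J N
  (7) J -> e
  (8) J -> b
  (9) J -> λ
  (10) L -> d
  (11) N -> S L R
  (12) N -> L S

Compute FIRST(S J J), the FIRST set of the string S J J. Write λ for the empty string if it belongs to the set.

FIRST(S): from S->b R we get {b}; from S->d c we get {d}; from S->λ we get {λ}. So FIRST(S) = {λ, b, d}.
FIRST(J): from J->e we get {e}; from J->b we get {b}; from J->λ we get {λ}. So FIRST(J) = {λ, b, e}.
FIRST(L): from L->d we get {d}. So FIRST(L) = {d}.
FIRST(R): from R->S J e we get {b, d, e}; from R->λ we get {λ}; from R->b J N we get {b}. So FIRST(R) = {λ, b, d, e}.
FIRST(N): from N->S L R we get {b, d}; from N->L S we get {d}. So FIRST(N) = {b, d}.
FIRST(S J J): take FIRST of each symbol in turn, carrying on past any symbol whose FIRST contains λ; result {λ, b, d, e}.

{λ, b, d, e}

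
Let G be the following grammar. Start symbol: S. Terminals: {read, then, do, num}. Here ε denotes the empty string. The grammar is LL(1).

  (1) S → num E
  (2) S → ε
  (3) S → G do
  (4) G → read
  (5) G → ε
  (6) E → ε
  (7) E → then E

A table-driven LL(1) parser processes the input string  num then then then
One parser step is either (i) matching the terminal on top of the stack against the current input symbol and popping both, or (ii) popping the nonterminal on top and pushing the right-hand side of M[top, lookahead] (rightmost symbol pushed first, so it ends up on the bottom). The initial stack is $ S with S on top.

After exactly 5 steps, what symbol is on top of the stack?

then

step 1: stack=$ S  input=num then then then $  — expand S → num E
step 2: stack=$ E num  input=num then then then $  — match num
step 3: stack=$ E  input=then then then $  — expand E → then E
step 4: stack=$ E then  input=then then then $  — match then
step 5: stack=$ E  input=then then $  — expand E → then E
Stack after step 5: $ E then (top = then).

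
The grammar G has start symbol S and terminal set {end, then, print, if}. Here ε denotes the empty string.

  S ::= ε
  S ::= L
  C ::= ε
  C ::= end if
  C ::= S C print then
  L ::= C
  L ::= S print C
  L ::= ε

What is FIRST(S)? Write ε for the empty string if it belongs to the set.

{ε, end, print}

FIRST(S) = {ε, end, print}  (via L)
FIRST(C) = {ε, end, print}  (via S C print then)
FIRST(L) = {ε, end, print}  (via C, S print C)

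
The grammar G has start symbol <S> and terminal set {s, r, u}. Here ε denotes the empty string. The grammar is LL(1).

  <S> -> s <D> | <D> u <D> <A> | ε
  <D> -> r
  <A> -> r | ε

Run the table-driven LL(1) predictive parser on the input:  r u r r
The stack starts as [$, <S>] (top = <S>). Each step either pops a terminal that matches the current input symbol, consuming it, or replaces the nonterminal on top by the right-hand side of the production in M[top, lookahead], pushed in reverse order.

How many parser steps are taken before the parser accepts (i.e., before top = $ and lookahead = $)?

     Stack            Input      Action
  1  $ <S>            r u r r $  expand <S> -> <D> u <D> <A>
  2  $ <A> <D> u <D>  r u r r $  expand <D> -> r
  3  $ <A> <D> u r    r u r r $  match r
  4  $ <A> <D> u      u r r $    match u
  5  $ <A> <D>        r r $      expand <D> -> r
  6  $ <A> r          r r $      match r
  7  $ <A>            r $        expand <A> -> r
  8  $ r              r $        match r
Accept reached after 8 steps.

8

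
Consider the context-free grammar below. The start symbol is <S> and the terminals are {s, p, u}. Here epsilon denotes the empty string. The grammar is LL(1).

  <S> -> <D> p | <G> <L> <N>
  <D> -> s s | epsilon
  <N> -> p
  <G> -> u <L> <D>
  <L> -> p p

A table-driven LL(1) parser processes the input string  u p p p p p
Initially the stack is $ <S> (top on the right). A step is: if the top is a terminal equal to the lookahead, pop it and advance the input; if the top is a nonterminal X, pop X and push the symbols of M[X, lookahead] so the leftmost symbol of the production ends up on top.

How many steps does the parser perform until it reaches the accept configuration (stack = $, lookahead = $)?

12

step 1: stack=$ <S>  input=u p p p p p $  — expand <S> -> <G> <L> <N>
step 2: stack=$ <N> <L> <G>  input=u p p p p p $  — expand <G> -> u <L> <D>
step 3: stack=$ <N> <L> <D> <L> u  input=u p p p p p $  — match u
step 4: stack=$ <N> <L> <D> <L>  input=p p p p p $  — expand <L> -> p p
step 5: stack=$ <N> <L> <D> p p  input=p p p p p $  — match p
step 6: stack=$ <N> <L> <D> p  input=p p p p $  — match p
step 7: stack=$ <N> <L> <D>  input=p p p $  — expand <D> -> epsilon
step 8: stack=$ <N> <L>  input=p p p $  — expand <L> -> p p
step 9: stack=$ <N> p p  input=p p p $  — match p
step 10: stack=$ <N> p  input=p p $  — match p
step 11: stack=$ <N>  input=p $  — expand <N> -> p
step 12: stack=$ p  input=p $  — match p
Accept reached after 12 steps.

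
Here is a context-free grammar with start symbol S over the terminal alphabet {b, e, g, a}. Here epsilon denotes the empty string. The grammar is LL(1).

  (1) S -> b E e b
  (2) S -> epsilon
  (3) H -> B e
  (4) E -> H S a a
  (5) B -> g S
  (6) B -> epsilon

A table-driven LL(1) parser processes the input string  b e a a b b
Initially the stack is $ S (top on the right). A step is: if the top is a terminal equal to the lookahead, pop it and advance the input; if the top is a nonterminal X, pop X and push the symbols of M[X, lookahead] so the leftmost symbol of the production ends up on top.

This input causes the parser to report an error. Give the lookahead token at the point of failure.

step 1: stack=$ S  input=b e a a b b $  — expand S -> b E e b
step 2: stack=$ b e E b  input=b e a a b b $  — match b
step 3: stack=$ b e E  input=e a a b b $  — expand E -> H S a a
step 4: stack=$ b e a a S H  input=e a a b b $  — expand H -> B e
step 5: stack=$ b e a a S e B  input=e a a b b $  — expand B -> epsilon
step 6: stack=$ b e a a S e  input=e a a b b $  — match e
step 7: stack=$ b e a a S  input=a a b b $  — expand S -> epsilon
step 8: stack=$ b e a a  input=a a b b $  — match a
step 9: stack=$ b e a  input=a b b $  — match a
step 10: stack=$ b e  input=b b $  — error: top is terminal e but lookahead is b

b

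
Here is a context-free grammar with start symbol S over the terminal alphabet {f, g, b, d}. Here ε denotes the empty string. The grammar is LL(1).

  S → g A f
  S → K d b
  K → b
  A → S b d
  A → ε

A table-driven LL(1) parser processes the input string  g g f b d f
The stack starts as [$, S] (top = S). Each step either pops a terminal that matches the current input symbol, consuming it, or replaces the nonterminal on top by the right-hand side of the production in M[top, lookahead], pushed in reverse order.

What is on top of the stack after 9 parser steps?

step 1: stack=$ S  input=g g f b d f $  — expand S → g A f
step 2: stack=$ f A g  input=g g f b d f $  — match g
step 3: stack=$ f A  input=g f b d f $  — expand A → S b d
step 4: stack=$ f d b S  input=g f b d f $  — expand S → g A f
step 5: stack=$ f d b f A g  input=g f b d f $  — match g
step 6: stack=$ f d b f A  input=f b d f $  — expand A → ε
step 7: stack=$ f d b f  input=f b d f $  — match f
step 8: stack=$ f d b  input=b d f $  — match b
step 9: stack=$ f d  input=d f $  — match d
Stack after step 9: $ f (top = f).

f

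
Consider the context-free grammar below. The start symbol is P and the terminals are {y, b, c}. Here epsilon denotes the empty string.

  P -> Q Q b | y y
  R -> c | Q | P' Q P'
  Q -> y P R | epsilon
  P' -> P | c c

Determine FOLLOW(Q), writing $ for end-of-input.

{b, c, y}

FIRST(Q): from Q->y P R we get {y}; from Q->epsilon we get {epsilon}. So FIRST(Q) = {epsilon, y}.
FIRST(P): from P->Q Q b we get {b, y}; from P->y y we get {y}. So FIRST(P) = {b, y}.
FIRST(P'): from P'->P we get {b, y}; from P'->c c we get {c}. So FIRST(P') = {b, c, y}.
FIRST(R): from R->c we get {c}; from R->Q we get {epsilon, y}; from R->P' Q P' we get {b, c, y}. So FIRST(R) = {epsilon, b, c, y}.
FOLLOW(P) includes $ since P is the start symbol.
FOLLOW(P): in Q->y P R, P is followed by R with FIRST {epsilon, b, c, y}; in Q->y P R, the suffix after P is nullable, so FOLLOW(P) ⊇ FOLLOW(Q) = {b, c, y}; in P'->P, the suffix after P is empty, so FOLLOW(P) ⊇ FOLLOW(P') = {b, c, y}. Thus FOLLOW(P) = {$, b, c, y}.
FOLLOW(R): in Q->y P R, the suffix after R is empty, so FOLLOW(R) ⊇ FOLLOW(Q) = {b, c, y}. Thus FOLLOW(R) = {b, c, y}.
FOLLOW(Q): in P->Q Q b (occurrence 1), Q is followed by Q b with FIRST {b, y}; in P->Q Q b (occurrence 2), Q is followed by b with FIRST {b}; in R->Q, the suffix after Q is empty, so FOLLOW(Q) ⊇ FOLLOW(R) = {b, c, y}; in R->P' Q P', Q is followed by P' with FIRST {b, c, y}. Thus FOLLOW(Q) = {b, c, y}.
FOLLOW(P'): in R->P' Q P' (occurrence 1), P' is followed by Q P' with FIRST {b, c, y}; in R->P' Q P' (occurrence 2), the suffix after P' is empty, so FOLLOW(P') ⊇ FOLLOW(R) = {b, c, y}. Thus FOLLOW(P') = {b, c, y}.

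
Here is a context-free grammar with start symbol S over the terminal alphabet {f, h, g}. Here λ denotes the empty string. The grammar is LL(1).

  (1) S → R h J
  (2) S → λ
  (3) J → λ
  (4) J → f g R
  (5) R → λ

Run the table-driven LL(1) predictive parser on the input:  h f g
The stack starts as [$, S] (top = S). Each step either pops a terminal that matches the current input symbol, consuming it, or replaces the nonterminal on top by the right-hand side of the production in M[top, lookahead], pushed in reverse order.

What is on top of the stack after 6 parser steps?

R

     Stack    Input    Action
  1  $ S      h f g $  expand S → R h J
  2  $ J h R  h f g $  expand R → λ
  3  $ J h    h f g $  match h
  4  $ J      f g $    expand J → f g R
  5  $ R g f  f g $    match f
  6  $ R g    g $      match g
Stack after step 6: $ R (top = R).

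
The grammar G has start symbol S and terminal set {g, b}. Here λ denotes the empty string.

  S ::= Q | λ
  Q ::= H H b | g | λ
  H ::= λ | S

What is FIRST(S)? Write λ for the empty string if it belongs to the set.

{λ, b, g}

FIRST(S): from S::=Q we get {λ, b, g}; from S::=λ we get {λ}. So FIRST(S) = {λ, b, g}.
FIRST(H): from H::=λ we get {λ}; from H::=S we get {λ, b, g}. So FIRST(H) = {λ, b, g}.
FIRST(Q): from Q::=H H b we get {b, g}; from Q::=g we get {g}; from Q::=λ we get {λ}. So FIRST(Q) = {λ, b, g}.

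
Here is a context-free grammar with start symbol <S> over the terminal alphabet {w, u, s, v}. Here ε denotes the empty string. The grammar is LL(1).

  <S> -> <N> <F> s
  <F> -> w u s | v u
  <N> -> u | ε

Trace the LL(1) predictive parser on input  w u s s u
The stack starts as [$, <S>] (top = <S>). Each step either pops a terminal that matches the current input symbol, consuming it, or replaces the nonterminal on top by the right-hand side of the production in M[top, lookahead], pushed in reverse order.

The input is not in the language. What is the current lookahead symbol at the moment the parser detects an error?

u

step 1: stack=$ <S>  input=w u s s u $  — expand <S> -> <N> <F> s
step 2: stack=$ s <F> <N>  input=w u s s u $  — expand <N> -> ε
step 3: stack=$ s <F>  input=w u s s u $  — expand <F> -> w u s
step 4: stack=$ s s u w  input=w u s s u $  — match w
step 5: stack=$ s s u  input=u s s u $  — match u
step 6: stack=$ s s  input=s s u $  — match s
step 7: stack=$ s  input=s u $  — match s
step 8: stack=$  input=u $  — error: stack empty but input remains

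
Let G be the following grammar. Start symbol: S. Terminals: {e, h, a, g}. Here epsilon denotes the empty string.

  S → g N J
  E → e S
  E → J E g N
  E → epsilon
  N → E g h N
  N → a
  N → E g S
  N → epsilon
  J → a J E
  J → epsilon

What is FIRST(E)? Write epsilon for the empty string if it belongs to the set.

FIRST(S) = {g}
FIRST(J) = {epsilon, a}
FIRST(E) = {epsilon, a, e, g}  (via J E g N)
FIRST(N) = {epsilon, a, e, g}  (via E g h N, E g S)

{epsilon, a, e, g}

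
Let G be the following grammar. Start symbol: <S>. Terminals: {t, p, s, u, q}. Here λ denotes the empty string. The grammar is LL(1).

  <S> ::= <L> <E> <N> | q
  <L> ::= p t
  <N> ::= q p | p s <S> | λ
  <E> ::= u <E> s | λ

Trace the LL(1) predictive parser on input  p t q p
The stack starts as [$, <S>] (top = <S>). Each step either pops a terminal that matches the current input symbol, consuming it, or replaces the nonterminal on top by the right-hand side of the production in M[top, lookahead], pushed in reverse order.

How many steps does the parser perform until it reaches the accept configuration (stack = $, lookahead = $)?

8

     Stack          Input      Action
  1  $ <S>          p t q p $  expand <S> ::= <L> <E> <N>
  2  $ <N> <E> <L>  p t q p $  expand <L> ::= p t
  3  $ <N> <E> t p  p t q p $  match p
  4  $ <N> <E> t    t q p $    match t
  5  $ <N> <E>      q p $      expand <E> ::= λ
  6  $ <N>          q p $      expand <N> ::= q p
  7  $ p q          q p $      match q
  8  $ p            p $        match p
Accept reached after 8 steps.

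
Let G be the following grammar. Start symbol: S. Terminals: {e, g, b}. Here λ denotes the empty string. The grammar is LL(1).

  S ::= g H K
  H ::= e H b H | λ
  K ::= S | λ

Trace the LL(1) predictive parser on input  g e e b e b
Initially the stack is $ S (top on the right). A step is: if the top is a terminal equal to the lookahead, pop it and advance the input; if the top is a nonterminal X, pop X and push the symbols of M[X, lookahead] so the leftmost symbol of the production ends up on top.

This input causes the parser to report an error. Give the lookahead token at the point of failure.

$

      Stack            Input          Action
   1  $ S              g e e b e b $  expand S ::= g H K
   2  $ K H g          g e e b e b $  match g
   3  $ K H            e e b e b $    expand H ::= e H b H
   4  $ K H b H e      e e b e b $    match e
   5  $ K H b H        e b e b $      expand H ::= e H b H
   6  $ K H b H b H e  e b e b $      match e
   7  $ K H b H b H    b e b $        expand H ::= λ
   8  $ K H b H b      b e b $        match b
   9  $ K H b H        e b $          expand H ::= e H b H
  10  $ K H b H b H e  e b $          match e
  11  $ K H b H b H    b $            expand H ::= λ
  12  $ K H b H b      b $            match b
  13  $ K H b H        $              expand H ::= λ
  14  $ K H b          $              error: top is terminal b but lookahead is $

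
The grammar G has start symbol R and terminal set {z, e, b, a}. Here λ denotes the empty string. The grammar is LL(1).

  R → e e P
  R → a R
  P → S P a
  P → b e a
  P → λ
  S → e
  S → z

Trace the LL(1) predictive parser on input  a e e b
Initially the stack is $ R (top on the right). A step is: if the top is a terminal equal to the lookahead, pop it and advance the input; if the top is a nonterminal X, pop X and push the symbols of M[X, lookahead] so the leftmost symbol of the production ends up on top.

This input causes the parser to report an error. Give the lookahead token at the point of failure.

$

step 1: stack=$ R  input=a e e b $  — expand R → a R
step 2: stack=$ R a  input=a e e b $  — match a
step 3: stack=$ R  input=e e b $  — expand R → e e P
step 4: stack=$ P e e  input=e e b $  — match e
step 5: stack=$ P e  input=e b $  — match e
step 6: stack=$ P  input=b $  — expand P → b e a
step 7: stack=$ a e b  input=b $  — match b
step 8: stack=$ a e  input=$  — error: top is terminal e but lookahead is $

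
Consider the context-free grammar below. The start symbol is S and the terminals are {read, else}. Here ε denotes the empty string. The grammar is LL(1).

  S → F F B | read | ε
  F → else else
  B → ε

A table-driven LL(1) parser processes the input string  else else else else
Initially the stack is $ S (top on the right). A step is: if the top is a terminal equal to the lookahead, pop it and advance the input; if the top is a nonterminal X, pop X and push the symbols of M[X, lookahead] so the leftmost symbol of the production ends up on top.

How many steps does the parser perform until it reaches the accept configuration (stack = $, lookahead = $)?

8

step 1: stack=$ S  input=else else else else $  — expand S → F F B
step 2: stack=$ B F F  input=else else else else $  — expand F → else else
step 3: stack=$ B F else else  input=else else else else $  — match else
step 4: stack=$ B F else  input=else else else $  — match else
step 5: stack=$ B F  input=else else $  — expand F → else else
step 6: stack=$ B else else  input=else else $  — match else
step 7: stack=$ B else  input=else $  — match else
step 8: stack=$ B  input=$  — expand B → ε
Accept reached after 8 steps.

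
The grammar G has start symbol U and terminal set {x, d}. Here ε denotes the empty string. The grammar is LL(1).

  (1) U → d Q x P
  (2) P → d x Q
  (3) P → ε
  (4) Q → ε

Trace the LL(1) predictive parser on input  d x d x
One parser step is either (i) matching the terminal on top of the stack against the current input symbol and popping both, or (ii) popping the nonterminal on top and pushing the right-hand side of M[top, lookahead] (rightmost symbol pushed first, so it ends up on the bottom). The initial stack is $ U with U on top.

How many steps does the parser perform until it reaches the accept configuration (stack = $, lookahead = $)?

8

step 1: stack=$ U  input=d x d x $  — expand U → d Q x P
step 2: stack=$ P x Q d  input=d x d x $  — match d
step 3: stack=$ P x Q  input=x d x $  — expand Q → ε
step 4: stack=$ P x  input=x d x $  — match x
step 5: stack=$ P  input=d x $  — expand P → d x Q
step 6: stack=$ Q x d  input=d x $  — match d
step 7: stack=$ Q x  input=x $  — match x
step 8: stack=$ Q  input=$  — expand Q → ε
Accept reached after 8 steps.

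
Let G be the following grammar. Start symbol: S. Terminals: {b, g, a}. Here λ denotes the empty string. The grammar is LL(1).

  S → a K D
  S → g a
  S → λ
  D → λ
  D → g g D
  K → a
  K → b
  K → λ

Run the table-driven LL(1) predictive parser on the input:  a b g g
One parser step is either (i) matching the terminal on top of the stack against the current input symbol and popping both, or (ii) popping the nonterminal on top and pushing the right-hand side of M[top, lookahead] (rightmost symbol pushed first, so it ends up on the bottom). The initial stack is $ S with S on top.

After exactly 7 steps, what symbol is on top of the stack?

step 1: stack=$ S  input=a b g g $  — expand S → a K D
step 2: stack=$ D K a  input=a b g g $  — match a
step 3: stack=$ D K  input=b g g $  — expand K → b
step 4: stack=$ D b  input=b g g $  — match b
step 5: stack=$ D  input=g g $  — expand D → g g D
step 6: stack=$ D g g  input=g g $  — match g
step 7: stack=$ D g  input=g $  — match g
Stack after step 7: $ D (top = D).

D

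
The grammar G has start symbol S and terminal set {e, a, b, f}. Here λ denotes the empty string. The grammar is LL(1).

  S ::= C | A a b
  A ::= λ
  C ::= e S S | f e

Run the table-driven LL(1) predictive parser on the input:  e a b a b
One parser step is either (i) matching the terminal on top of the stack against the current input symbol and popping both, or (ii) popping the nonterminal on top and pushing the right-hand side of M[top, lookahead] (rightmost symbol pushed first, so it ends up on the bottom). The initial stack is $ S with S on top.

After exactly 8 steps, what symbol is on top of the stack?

     Stack      Input        Action
  1  $ S        e a b a b $  expand S ::= C
  2  $ C        e a b a b $  expand C ::= e S S
  3  $ S S e    e a b a b $  match e
  4  $ S S      a b a b $    expand S ::= A a b
  5  $ S b a A  a b a b $    expand A ::= λ
  6  $ S b a    a b a b $    match a
  7  $ S b      b a b $      match b
  8  $ S        a b $        expand S ::= A a b
Stack after step 8: $ b a A (top = A).

A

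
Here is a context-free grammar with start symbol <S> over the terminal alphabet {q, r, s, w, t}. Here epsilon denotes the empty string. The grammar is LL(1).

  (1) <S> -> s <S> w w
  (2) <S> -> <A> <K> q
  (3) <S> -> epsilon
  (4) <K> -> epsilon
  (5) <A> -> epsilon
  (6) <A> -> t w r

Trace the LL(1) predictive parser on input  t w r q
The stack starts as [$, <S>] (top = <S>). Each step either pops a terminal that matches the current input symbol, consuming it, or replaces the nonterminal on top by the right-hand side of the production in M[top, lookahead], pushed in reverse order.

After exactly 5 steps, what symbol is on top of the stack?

<K>

step 1: stack=$ <S>  input=t w r q $  — expand <S> -> <A> <K> q
step 2: stack=$ q <K> <A>  input=t w r q $  — expand <A> -> t w r
step 3: stack=$ q <K> r w t  input=t w r q $  — match t
step 4: stack=$ q <K> r w  input=w r q $  — match w
step 5: stack=$ q <K> r  input=r q $  — match r
Stack after step 5: $ q <K> (top = <K>).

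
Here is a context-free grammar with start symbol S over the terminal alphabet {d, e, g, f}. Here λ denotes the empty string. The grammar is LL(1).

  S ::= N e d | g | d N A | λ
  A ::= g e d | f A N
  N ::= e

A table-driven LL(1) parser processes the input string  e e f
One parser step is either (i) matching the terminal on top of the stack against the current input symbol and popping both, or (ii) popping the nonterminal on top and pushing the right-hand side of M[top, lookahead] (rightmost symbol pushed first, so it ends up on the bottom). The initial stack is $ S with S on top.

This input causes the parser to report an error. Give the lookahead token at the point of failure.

f

     Stack    Input    Action
  1  $ S      e e f $  expand S ::= N e d
  2  $ d e N  e e f $  expand N ::= e
  3  $ d e e  e e f $  match e
  4  $ d e    e f $    match e
  5  $ d      f $      error: top is terminal d but lookahead is f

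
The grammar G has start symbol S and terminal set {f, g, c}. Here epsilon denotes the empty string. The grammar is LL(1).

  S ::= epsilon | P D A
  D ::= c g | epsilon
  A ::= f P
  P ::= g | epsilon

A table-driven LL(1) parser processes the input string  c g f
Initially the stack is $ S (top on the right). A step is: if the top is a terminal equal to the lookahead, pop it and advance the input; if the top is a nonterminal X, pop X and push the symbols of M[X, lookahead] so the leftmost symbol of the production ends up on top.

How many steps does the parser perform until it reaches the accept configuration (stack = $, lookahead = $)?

8

step 1: stack=$ S  input=c g f $  — expand S ::= P D A
step 2: stack=$ A D P  input=c g f $  — expand P ::= epsilon
step 3: stack=$ A D  input=c g f $  — expand D ::= c g
step 4: stack=$ A g c  input=c g f $  — match c
step 5: stack=$ A g  input=g f $  — match g
step 6: stack=$ A  input=f $  — expand A ::= f P
step 7: stack=$ P f  input=f $  — match f
step 8: stack=$ P  input=$  — expand P ::= epsilon
Accept reached after 8 steps.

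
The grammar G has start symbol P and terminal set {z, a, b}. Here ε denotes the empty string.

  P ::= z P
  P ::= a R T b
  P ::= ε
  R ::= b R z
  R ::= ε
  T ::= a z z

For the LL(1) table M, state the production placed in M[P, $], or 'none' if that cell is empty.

P ::= ε

FIRST(P): from P::=z P we get {z}; from P::=a R T b we get {a}; from P::=ε we get {ε}. So FIRST(P) = {ε, a, z}.
FIRST(R): from R::=b R z we get {b}; from R::=ε we get {ε}. So FIRST(R) = {ε, b}.
FIRST(T): from T::=a z z we get {a}. So FIRST(T) = {a}.
FOLLOW(P) includes $ since P is the start symbol.
FOLLOW(P): in P::=z P, the suffix after P is empty (adds nothing new). Thus FOLLOW(P) = {$}.
For P ::= z P: FIRST(z P) = {z}, so it goes in M[P, t] for t ∈ {z}.
For P ::= a R T b: FIRST(a R T b) = {a}, so it goes in M[P, t] for t ∈ {a}.
For P ::= ε: FIRST(ε) = {ε}, so it goes in M[P, t] for t ∈ {}; since ε ∈ FIRST, also for every t ∈ FOLLOW(P) = {$}.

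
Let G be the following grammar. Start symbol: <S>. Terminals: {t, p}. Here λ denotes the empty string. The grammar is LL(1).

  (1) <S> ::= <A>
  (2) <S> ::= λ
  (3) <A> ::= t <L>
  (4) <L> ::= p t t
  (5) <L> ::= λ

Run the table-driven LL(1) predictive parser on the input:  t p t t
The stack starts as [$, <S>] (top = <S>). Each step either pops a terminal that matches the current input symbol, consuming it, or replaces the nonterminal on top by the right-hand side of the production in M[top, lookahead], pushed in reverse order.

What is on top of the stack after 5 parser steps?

step 1: stack=$ <S>  input=t p t t $  — expand <S> ::= <A>
step 2: stack=$ <A>  input=t p t t $  — expand <A> ::= t <L>
step 3: stack=$ <L> t  input=t p t t $  — match t
step 4: stack=$ <L>  input=p t t $  — expand <L> ::= p t t
step 5: stack=$ t t p  input=p t t $  — match p
Stack after step 5: $ t t (top = t).

t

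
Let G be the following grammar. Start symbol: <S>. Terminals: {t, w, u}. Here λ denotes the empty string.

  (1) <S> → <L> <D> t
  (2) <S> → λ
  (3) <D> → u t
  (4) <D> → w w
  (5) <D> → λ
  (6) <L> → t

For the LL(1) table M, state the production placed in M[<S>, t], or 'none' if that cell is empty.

FIRST(<D>) = {λ, u, w}
FIRST(<L>) = {t}
FIRST(<S>) = {λ, t}  (via <L> <D> t)
FOLLOW(<S>) includes $ since <S> is the start symbol.
FOLLOW(<S>): <S> appears on no right-hand side. Thus FOLLOW(<S>) = {$}.
For <S> → <L> <D> t: FIRST(<L> <D> t) = {t}, so it goes in M[<S>, t] for t ∈ {t}.
For <S> → λ: FIRST(λ) = {λ}, so it goes in M[<S>, t] for t ∈ {}; since λ ∈ FIRST, also for every t ∈ FOLLOW(<S>) = {$}.

<S> → <L> <D> t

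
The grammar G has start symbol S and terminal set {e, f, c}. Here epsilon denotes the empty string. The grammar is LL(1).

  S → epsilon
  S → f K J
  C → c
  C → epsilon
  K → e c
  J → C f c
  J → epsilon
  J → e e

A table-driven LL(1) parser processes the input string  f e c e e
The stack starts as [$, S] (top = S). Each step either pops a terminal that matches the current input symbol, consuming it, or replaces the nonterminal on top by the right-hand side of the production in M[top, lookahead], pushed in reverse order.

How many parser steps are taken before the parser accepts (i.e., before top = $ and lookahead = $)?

8

     Stack    Input        Action
  1  $ S      f e c e e $  expand S → f K J
  2  $ J K f  f e c e e $  match f
  3  $ J K    e c e e $    expand K → e c
  4  $ J c e  e c e e $    match e
  5  $ J c    c e e $      match c
  6  $ J      e e $        expand J → e e
  7  $ e e    e e $        match e
  8  $ e      e $          match e
Accept reached after 8 steps.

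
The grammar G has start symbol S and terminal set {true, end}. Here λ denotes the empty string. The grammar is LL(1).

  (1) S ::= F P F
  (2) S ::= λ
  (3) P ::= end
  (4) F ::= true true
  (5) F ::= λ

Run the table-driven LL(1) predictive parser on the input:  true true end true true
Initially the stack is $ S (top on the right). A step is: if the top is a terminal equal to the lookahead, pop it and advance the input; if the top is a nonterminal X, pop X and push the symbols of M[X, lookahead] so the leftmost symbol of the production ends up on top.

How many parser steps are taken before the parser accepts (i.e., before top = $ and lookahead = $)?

9

step 1: stack=$ S  input=true true end true true $  — expand S ::= F P F
step 2: stack=$ F P F  input=true true end true true $  — expand F ::= true true
step 3: stack=$ F P true true  input=true true end true true $  — match true
step 4: stack=$ F P true  input=true end true true $  — match true
step 5: stack=$ F P  input=end true true $  — expand P ::= end
step 6: stack=$ F end  input=end true true $  — match end
step 7: stack=$ F  input=true true $  — expand F ::= true true
step 8: stack=$ true true  input=true true $  — match true
step 9: stack=$ true  input=true $  — match true
Accept reached after 9 steps.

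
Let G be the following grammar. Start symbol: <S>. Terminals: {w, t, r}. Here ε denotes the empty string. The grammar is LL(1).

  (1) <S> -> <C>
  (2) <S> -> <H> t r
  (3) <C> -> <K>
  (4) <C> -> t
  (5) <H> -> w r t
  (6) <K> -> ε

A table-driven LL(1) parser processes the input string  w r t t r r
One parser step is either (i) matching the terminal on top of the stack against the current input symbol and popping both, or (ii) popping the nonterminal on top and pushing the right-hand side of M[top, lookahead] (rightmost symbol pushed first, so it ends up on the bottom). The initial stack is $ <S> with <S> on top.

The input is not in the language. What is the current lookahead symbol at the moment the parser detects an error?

r

     Stack        Input          Action
  1  $ <S>        w r t t r r $  expand <S> -> <H> t r
  2  $ r t <H>    w r t t r r $  expand <H> -> w r t
  3  $ r t t r w  w r t t r r $  match w
  4  $ r t t r    r t t r r $    match r
  5  $ r t t      t t r r $      match t
  6  $ r t        t r r $        match t
  7  $ r          r r $          match r
  8  $            r $            error: stack empty but input remains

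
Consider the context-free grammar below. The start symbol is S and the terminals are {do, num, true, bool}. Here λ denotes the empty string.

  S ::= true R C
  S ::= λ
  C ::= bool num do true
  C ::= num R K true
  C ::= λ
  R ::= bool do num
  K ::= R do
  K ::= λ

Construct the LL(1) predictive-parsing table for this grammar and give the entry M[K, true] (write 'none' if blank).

K ::= λ

FIRST(S) = {λ, true}
FIRST(C) = {λ, bool, num}
FIRST(R) = {bool}
FIRST(K) = {λ, bool}  (via R do)
FOLLOW(S) includes $ since S is the start symbol.
FOLLOW(K): in C::=num R K true, K is followed by true with FIRST {true}. Thus FOLLOW(K) = {true}.
For K ::= R do: FIRST(R do) = {bool}, so it goes in M[K, t] for t ∈ {bool}.
For K ::= λ: FIRST(λ) = {λ}, so it goes in M[K, t] for t ∈ {}; since λ ∈ FIRST, also for every t ∈ FOLLOW(K) = {true}.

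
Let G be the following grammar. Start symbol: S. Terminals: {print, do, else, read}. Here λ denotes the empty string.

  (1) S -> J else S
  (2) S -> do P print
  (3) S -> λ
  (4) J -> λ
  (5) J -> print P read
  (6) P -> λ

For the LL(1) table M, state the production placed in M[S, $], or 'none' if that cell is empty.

FIRST(J) = {λ, print}
FIRST(P) = {λ}
FIRST(S) = {λ, do, else, print}  (via J else S)
FOLLOW(S) includes $ since S is the start symbol.
FOLLOW(S): in S->J else S, the suffix after S is empty (adds nothing new). Thus FOLLOW(S) = {$}.
For S -> J else S: FIRST(J else S) = {else, print}, so it goes in M[S, t] for t ∈ {else, print}.
For S -> do P print: FIRST(do P print) = {do}, so it goes in M[S, t] for t ∈ {do}.
For S -> λ: FIRST(λ) = {λ}, so it goes in M[S, t] for t ∈ {}; since λ ∈ FIRST, also for every t ∈ FOLLOW(S) = {$}.

S -> λ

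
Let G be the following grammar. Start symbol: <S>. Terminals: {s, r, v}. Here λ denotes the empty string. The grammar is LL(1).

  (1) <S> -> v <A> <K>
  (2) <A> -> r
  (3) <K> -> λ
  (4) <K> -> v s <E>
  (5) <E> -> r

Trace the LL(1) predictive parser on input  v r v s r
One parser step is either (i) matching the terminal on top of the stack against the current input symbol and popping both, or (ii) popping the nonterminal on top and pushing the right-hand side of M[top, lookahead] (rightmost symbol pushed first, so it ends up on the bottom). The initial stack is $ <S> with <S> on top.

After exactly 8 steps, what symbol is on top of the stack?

r

step 1: stack=$ <S>  input=v r v s r $  — expand <S> -> v <A> <K>
step 2: stack=$ <K> <A> v  input=v r v s r $  — match v
step 3: stack=$ <K> <A>  input=r v s r $  — expand <A> -> r
step 4: stack=$ <K> r  input=r v s r $  — match r
step 5: stack=$ <K>  input=v s r $  — expand <K> -> v s <E>
step 6: stack=$ <E> s v  input=v s r $  — match v
step 7: stack=$ <E> s  input=s r $  — match s
step 8: stack=$ <E>  input=r $  — expand <E> -> r
Stack after step 8: $ r (top = r).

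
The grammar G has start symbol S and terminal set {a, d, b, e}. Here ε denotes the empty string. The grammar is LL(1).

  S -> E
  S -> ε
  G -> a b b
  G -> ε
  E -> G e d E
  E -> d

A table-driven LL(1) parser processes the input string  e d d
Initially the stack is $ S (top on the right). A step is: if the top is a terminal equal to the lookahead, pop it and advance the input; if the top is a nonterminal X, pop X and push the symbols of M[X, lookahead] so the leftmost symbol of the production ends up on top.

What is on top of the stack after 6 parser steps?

     Stack      Input    Action
  1  $ S        e d d $  expand S -> E
  2  $ E        e d d $  expand E -> G e d E
  3  $ E d e G  e d d $  expand G -> ε
  4  $ E d e    e d d $  match e
  5  $ E d      d d $    match d
  6  $ E        d $      expand E -> d
Stack after step 6: $ d (top = d).

d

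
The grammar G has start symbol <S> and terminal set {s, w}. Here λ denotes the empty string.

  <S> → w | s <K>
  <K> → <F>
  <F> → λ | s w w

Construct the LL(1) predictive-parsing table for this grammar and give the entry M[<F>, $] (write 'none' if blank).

FIRST(<S>): from <S>→w we get {w}; from <S>→s <K> we get {s}. So FIRST(<S>) = {s, w}.
FIRST(<F>): from <F>→λ we get {λ}; from <F>→s w w we get {s}. So FIRST(<F>) = {λ, s}.
FIRST(<K>): from <K>→<F> we get {λ, s}. So FIRST(<K>) = {λ, s}.
FOLLOW(<S>) includes $ since <S> is the start symbol.
FOLLOW(<K>): in <S>→s <K>, the suffix after <K> is empty, so FOLLOW(<K>) ⊇ FOLLOW(<S>) = {$}. Thus FOLLOW(<K>) = {$}.
FOLLOW(<F>): in <K>→<F>, the suffix after <F> is empty, so FOLLOW(<F>) ⊇ FOLLOW(<K>) = {$}. Thus FOLLOW(<F>) = {$}.
For <F> → λ: FIRST(λ) = {λ}, so it goes in M[<F>, t] for t ∈ {}; since λ ∈ FIRST, also for every t ∈ FOLLOW(<F>) = {$}.
For <F> → s w w: FIRST(s w w) = {s}, so it goes in M[<F>, t] for t ∈ {s}.

<F> → λ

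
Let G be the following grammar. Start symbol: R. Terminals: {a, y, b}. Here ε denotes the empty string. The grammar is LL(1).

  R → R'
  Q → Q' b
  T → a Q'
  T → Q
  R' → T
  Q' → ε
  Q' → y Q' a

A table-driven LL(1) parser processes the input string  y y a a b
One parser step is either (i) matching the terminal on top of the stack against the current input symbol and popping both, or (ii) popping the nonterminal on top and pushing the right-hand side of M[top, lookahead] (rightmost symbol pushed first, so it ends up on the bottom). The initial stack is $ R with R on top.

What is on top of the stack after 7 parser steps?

y

     Stack       Input        Action
  1  $ R         y y a a b $  expand R → R'
  2  $ R'        y y a a b $  expand R' → T
  3  $ T         y y a a b $  expand T → Q
  4  $ Q         y y a a b $  expand Q → Q' b
  5  $ b Q'      y y a a b $  expand Q' → y Q' a
  6  $ b a Q' y  y y a a b $  match y
  7  $ b a Q'    y a a b $    expand Q' → y Q' a
Stack after step 7: $ b a a Q' y (top = y).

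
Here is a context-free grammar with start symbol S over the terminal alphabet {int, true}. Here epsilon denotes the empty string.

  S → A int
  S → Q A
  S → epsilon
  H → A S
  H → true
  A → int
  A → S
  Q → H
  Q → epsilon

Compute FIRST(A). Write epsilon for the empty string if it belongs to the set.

FIRST(S) = {epsilon, int, true}  (via A int, Q A)
FIRST(A) = {epsilon, int, true}  (via S)
FIRST(H) = {epsilon, int, true}  (via A S)
FIRST(Q) = {epsilon, int, true}  (via H)

{epsilon, int, true}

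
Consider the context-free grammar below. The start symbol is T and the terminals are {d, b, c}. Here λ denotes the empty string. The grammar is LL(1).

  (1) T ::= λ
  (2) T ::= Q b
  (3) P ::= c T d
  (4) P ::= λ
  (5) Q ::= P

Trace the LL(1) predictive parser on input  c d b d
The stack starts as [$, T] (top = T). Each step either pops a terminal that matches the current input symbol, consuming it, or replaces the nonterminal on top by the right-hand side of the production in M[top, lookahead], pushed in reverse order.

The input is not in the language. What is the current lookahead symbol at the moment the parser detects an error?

d

     Stack      Input      Action
  1  $ T        c d b d $  expand T ::= Q b
  2  $ b Q      c d b d $  expand Q ::= P
  3  $ b P      c d b d $  expand P ::= c T d
  4  $ b d T c  c d b d $  match c
  5  $ b d T    d b d $    expand T ::= λ
  6  $ b d      d b d $    match d
  7  $ b        b d $      match b
  8  $          d $        error: stack empty but input remains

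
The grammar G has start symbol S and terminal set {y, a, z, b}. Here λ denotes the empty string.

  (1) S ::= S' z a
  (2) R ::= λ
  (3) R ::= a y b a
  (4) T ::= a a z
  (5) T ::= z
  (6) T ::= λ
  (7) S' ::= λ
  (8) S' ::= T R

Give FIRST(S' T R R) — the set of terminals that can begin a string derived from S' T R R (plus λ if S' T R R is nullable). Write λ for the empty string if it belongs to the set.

FIRST(R): from R::=λ we get {λ}; from R::=a y b a we get {a}. So FIRST(R) = {λ, a}.
FIRST(T): from T::=a a z we get {a}; from T::=z we get {z}; from T::=λ we get {λ}. So FIRST(T) = {λ, a, z}.
FIRST(S'): from S'::=λ we get {λ}; from S'::=T R we get {λ, a, z}. So FIRST(S') = {λ, a, z}.
FIRST(S): from S::=S' z a we get {a, z}. So FIRST(S) = {a, z}.
FIRST(S' T R R): take FIRST of each symbol in turn, carrying on past any symbol whose FIRST contains λ; result {λ, a, z}.

{λ, a, z}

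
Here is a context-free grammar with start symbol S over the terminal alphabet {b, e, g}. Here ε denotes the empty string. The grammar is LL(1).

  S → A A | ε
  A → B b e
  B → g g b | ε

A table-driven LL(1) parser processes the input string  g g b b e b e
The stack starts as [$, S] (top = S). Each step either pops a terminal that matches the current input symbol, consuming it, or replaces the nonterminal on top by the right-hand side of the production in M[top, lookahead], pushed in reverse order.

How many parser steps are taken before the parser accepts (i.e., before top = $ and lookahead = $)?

12

step 1: stack=$ S  input=g g b b e b e $  — expand S → A A
step 2: stack=$ A A  input=g g b b e b e $  — expand A → B b e
step 3: stack=$ A e b B  input=g g b b e b e $  — expand B → g g b
step 4: stack=$ A e b b g g  input=g g b b e b e $  — match g
step 5: stack=$ A e b b g  input=g b b e b e $  — match g
step 6: stack=$ A e b b  input=b b e b e $  — match b
step 7: stack=$ A e b  input=b e b e $  — match b
step 8: stack=$ A e  input=e b e $  — match e
step 9: stack=$ A  input=b e $  — expand A → B b e
step 10: stack=$ e b B  input=b e $  — expand B → ε
step 11: stack=$ e b  input=b e $  — match b
step 12: stack=$ e  input=e $  — match e
Accept reached after 12 steps.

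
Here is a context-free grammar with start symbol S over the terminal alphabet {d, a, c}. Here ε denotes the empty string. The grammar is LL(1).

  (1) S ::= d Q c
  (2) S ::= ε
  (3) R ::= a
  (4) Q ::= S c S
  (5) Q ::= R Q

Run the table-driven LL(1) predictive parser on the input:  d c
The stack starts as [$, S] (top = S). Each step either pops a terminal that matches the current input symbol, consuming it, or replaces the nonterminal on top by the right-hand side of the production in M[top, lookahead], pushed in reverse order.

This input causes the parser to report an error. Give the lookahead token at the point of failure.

$

     Stack      Input  Action
  1  $ S        d c $  expand S ::= d Q c
  2  $ c Q d    d c $  match d
  3  $ c Q      c $    expand Q ::= S c S
  4  $ c S c S  c $    expand S ::= ε
  5  $ c S c    c $    match c
  6  $ c S      $      expand S ::= ε
  7  $ c        $      error: top is terminal c but lookahead is $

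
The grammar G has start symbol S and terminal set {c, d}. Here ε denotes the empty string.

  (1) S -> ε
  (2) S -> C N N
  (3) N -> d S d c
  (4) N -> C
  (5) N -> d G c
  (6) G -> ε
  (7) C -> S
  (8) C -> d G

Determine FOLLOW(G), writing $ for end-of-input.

FIRST(G): from G->ε we get {ε}. So FIRST(G) = {ε}.
FIRST(S): from S->ε we get {ε}; from S->C N N we get {ε, d}. So FIRST(S) = {ε, d}.
FIRST(C): from C->S we get {ε, d}; from C->d G we get {d}. So FIRST(C) = {ε, d}.
FIRST(N): from N->d S d c we get {d}; from N->C we get {ε, d}; from N->d G c we get {d}. So FIRST(N) = {ε, d}.
FOLLOW(S) includes $ since S is the start symbol.
FOLLOW(S): in N->d S d c, S is followed by d c with FIRST {d}; in C->S, the suffix after S is empty, so FOLLOW(S) ⊇ FOLLOW(C) = {$, d}. Thus FOLLOW(S) = {$, d}.
FOLLOW(N): in S->C N N (occurrence 1), N is followed by N with FIRST {ε, d}; in S->C N N (occurrence 1), the suffix after N is nullable, so FOLLOW(N) ⊇ FOLLOW(S) = {$, d}; in S->C N N (occurrence 2), the suffix after N is empty, so FOLLOW(N) ⊇ FOLLOW(S) = {$, d}. Thus FOLLOW(N) = {$, d}.
FOLLOW(C): in S->C N N, C is followed by N N with FIRST {ε, d}; in S->C N N, the suffix after C is nullable, so FOLLOW(C) ⊇ FOLLOW(S) = {$, d}; in N->C, the suffix after C is empty, so FOLLOW(C) ⊇ FOLLOW(N) = {$, d}. Thus FOLLOW(C) = {$, d}.
FOLLOW(G): in N->d G c, G is followed by c with FIRST {c}; in C->d G, the suffix after G is empty, so FOLLOW(G) ⊇ FOLLOW(C) = {$, d}. Thus FOLLOW(G) = {$, c, d}.

{$, c, d}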